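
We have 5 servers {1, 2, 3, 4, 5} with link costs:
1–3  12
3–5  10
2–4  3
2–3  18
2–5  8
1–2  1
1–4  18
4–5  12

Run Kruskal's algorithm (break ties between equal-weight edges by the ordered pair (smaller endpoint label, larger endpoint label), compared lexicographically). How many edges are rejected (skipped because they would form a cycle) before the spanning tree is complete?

0

Kruskal: consider edges lightest-first.
1–2 (1): add. Components now {1,2} {3} {4} {5}
2–4 (3): add. Components now {1,2,4} {3} {5}
2–5 (8): add. Components now {1,2,4,5} {3}
3–5 (10): add. Components now {1,2,3,4,5}
Edges rejected before the tree was complete: 0.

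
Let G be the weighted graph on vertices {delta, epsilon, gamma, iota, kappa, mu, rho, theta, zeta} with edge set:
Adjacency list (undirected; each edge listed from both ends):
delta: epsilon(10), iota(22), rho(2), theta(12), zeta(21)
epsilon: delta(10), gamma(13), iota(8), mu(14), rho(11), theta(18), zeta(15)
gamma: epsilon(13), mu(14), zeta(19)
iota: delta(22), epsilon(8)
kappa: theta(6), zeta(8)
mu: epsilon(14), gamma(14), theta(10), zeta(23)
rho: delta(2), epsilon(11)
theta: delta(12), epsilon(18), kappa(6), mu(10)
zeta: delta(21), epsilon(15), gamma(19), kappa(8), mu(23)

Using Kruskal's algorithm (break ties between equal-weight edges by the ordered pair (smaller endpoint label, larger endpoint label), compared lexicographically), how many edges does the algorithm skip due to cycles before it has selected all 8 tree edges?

1

Kruskal's algorithm — process edges by increasing weight (ties by edge label):
delta–rho (2): add — endpoints in different components.
kappa–theta (6): add — endpoints in different components.
epsilon–iota (8): add — endpoints in different components.
kappa–zeta (8): add — endpoints in different components.
delta–epsilon (10): add — endpoints in different components.
mu–theta (10): add — endpoints in different components.
epsilon–rho (11): skip — rho and epsilon already connected.
delta–theta (12): add — endpoints in different components.
epsilon–gamma (13): add — endpoints in different components.
Edges rejected before the tree was complete: 1.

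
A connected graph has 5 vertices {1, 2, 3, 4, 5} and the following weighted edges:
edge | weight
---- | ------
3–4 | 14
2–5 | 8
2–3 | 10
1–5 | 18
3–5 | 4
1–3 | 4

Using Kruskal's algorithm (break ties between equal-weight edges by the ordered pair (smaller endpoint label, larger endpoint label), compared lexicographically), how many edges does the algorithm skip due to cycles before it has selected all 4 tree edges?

Sort edges by weight, then run Kruskal:
1–3 (4): add. Components now {1,3} {2} {4} {5}
3–5 (4): add. Components now {1,3,5} {2} {4}
2–5 (8): add. Components now {1,2,3,5} {4}
2–3 (10): skip — 2 and 3 already connected.
3–4 (14): add. Components now {1,2,3,4,5}
Edges rejected before the tree was complete: 1.

1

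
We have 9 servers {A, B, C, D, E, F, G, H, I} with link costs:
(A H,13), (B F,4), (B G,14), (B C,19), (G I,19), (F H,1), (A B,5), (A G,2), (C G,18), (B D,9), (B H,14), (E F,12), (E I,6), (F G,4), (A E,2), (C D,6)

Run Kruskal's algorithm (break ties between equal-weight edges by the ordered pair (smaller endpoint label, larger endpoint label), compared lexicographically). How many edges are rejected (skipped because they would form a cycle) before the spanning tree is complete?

Sort edges by weight, then run Kruskal:
F H (1): add — endpoints in different components.
A E (2): add — endpoints in different components.
A G (2): add — endpoints in different components.
B F (4): add — endpoints in different components.
F G (4): add — endpoints in different components.
A B (5): skip — A and B already connected.
C D (6): add — endpoints in different components.
E I (6): add — endpoints in different components.
B D (9): add — endpoints in different components.
Edges rejected before the tree was complete: 1.

1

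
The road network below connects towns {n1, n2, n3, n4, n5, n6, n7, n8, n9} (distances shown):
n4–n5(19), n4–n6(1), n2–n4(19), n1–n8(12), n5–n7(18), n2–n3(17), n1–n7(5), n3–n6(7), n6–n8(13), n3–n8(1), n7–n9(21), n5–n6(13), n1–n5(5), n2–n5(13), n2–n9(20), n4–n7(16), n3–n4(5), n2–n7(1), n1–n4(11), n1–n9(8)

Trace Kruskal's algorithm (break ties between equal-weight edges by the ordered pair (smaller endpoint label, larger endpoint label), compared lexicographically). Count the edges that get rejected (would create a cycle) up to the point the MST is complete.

Sort edges by weight, then run Kruskal:
n2–n7 (1): add — endpoints in different components.
n3–n8 (1): add — endpoints in different components.
n4–n6 (1): add — endpoints in different components.
n1–n5 (5): add — endpoints in different components.
n1–n7 (5): add — endpoints in different components.
n3–n4 (5): add — endpoints in different components.
n3–n6 (7): skip — n3 and n6 already connected.
n1–n9 (8): add — endpoints in different components.
n1–n4 (11): add — endpoints in different components.
Edges rejected before the tree was complete: 1.

1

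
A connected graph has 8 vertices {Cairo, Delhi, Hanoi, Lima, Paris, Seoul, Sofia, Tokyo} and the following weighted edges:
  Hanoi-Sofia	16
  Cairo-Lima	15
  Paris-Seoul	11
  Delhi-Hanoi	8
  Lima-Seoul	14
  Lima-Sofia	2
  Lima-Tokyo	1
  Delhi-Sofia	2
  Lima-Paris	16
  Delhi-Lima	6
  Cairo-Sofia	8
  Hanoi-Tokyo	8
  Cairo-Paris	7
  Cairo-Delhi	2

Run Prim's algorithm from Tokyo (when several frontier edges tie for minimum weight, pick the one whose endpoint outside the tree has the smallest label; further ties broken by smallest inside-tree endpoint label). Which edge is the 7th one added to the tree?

Paris-Seoul

Grow the tree from Tokyo using Prim:
Step 1: cheapest edge leaving the tree is Lima-Tokyo (1); add Lima.
Step 2: cheapest edge leaving the tree is Lima-Sofia (2); add Sofia.
Step 3: cheapest edge leaving the tree is Delhi-Sofia (2); add Delhi.
Step 4: cheapest edge leaving the tree is Cairo-Delhi (2); add Cairo.
Step 5: cheapest edge leaving the tree is Cairo-Paris (7); add Paris.
Step 6: cheapest edge leaving the tree is Delhi-Hanoi (8); add Hanoi.
Step 7: cheapest edge leaving the tree is Paris-Seoul (11); add Seoul.
The 7th edge added is Paris-Seoul.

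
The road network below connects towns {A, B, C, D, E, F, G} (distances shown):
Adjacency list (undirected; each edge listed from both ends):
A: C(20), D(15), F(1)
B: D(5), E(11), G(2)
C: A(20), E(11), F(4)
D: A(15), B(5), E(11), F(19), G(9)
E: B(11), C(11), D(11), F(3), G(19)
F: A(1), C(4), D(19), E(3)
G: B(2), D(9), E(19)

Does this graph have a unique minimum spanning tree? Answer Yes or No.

No

Kruskal's algorithm — process edges by increasing weight (ties by edge label):
A-F (1): add — endpoints in different components.
B-G (2): add — endpoints in different components.
E-F (3): add — endpoints in different components.
C-F (4): add — endpoints in different components.
B-D (5): add — endpoints in different components.
D-G (9): skip — D and G already connected.
B-E (11): add — endpoints in different components.
Non-tree edge D-E has weight 11, equal to the heaviest edge on its tree cycle — swapping gives another MST of the same weight. Not unique.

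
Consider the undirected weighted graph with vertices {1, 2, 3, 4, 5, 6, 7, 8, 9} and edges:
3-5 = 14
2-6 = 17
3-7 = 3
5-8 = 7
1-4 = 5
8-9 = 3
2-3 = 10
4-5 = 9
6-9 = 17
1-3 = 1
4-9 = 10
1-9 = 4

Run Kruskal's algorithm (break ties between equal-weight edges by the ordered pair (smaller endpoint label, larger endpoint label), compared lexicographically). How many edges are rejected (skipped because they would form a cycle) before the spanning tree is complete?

3

Kruskal: consider edges lightest-first.
1-3 (1): add — endpoints in different components.
3-7 (3): add — endpoints in different components.
8-9 (3): add — endpoints in different components.
1-9 (4): add — endpoints in different components.
1-4 (5): add — endpoints in different components.
5-8 (7): add — endpoints in different components.
4-5 (9): skip — 4 and 5 already connected.
2-3 (10): add — endpoints in different components.
4-9 (10): skip — 4 and 9 already connected.
3-5 (14): skip — 3 and 5 already connected.
2-6 (17): add — endpoints in different components.
Edges rejected before the tree was complete: 3.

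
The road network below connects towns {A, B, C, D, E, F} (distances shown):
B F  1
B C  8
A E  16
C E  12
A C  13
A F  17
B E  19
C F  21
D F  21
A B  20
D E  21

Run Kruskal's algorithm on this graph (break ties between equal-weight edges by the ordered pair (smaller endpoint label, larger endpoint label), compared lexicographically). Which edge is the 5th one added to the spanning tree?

D-E

Kruskal's algorithm — process edges by increasing weight (ties by edge label):
B F (1): add — endpoints in different components.
B C (8): add — endpoints in different components.
C E (12): add — endpoints in different components.
A C (13): add — endpoints in different components.
A E (16): skip — A and E already connected.
A F (17): skip — A and F already connected.
B E (19): skip — B and E already connected.
A B (20): skip — A and B already connected.
C F (21): skip — C and F already connected.
D E (21): add — endpoints in different components.
The 5th edge added is D E.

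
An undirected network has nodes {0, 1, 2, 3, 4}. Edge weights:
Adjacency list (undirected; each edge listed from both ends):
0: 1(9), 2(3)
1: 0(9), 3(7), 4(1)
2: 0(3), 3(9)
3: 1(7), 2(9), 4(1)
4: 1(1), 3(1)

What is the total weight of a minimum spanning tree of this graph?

Prim, starting at 1.
Step 1: cheapest edge leaving the tree is 1-4 (1); add 4.
Step 2: cheapest edge leaving the tree is 3-4 (1); add 3.
Step 3: cheapest edge leaving the tree is 0-1 (9); add 0.
Step 4: cheapest edge leaving the tree is 0-2 (3); add 2.
MST edges: 1-4, 3-4, 0-1, 0-2; total weight 1+1+9+3 = 14.

14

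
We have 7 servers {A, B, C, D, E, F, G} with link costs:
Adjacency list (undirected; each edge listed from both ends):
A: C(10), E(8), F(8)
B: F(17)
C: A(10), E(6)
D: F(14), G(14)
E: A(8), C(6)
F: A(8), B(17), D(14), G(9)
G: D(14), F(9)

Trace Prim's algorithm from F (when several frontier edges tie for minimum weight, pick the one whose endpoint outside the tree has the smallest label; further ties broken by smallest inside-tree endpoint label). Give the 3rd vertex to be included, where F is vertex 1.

Prim's algorithm from F:
Step 1: frontier [A F 8, F G 9, D F 14, B F 17] → take A F (8); add A.
Step 2: frontier [A E 8, A C 10, F G 9, D F 14, B F 17] → take A E (8); add E.
Step 3: frontier [A C 10, C E 6, F G 9, D F 14, B F 17] → take C E (6); add C.
Step 4: frontier [F G 9, D F 14, B F 17] → take F G (9); add G.
Step 5: frontier [D F 14, B F 17, D G 14] → take D F (14); add D.
Step 6: frontier [B F 17] → take B F (17); add B.
Vertex order: F, A, E, C, G, D, B. The 3rd vertex is E.

E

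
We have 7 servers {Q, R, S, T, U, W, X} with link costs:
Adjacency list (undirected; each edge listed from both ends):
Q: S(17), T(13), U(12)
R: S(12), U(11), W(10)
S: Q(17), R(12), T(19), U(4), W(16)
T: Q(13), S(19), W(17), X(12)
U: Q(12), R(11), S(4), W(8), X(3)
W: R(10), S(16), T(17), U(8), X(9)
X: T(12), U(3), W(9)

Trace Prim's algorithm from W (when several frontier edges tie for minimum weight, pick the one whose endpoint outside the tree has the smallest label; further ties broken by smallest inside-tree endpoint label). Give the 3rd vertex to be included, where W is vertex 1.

X

Prim's algorithm from W:
Step 1: cheapest edge leaving the tree is U W (8); add U.
Step 2: cheapest edge leaving the tree is U X (3); add X.
Step 3: cheapest edge leaving the tree is S U (4); add S.
Step 4: cheapest edge leaving the tree is R W (10); add R.
Step 5: cheapest edge leaving the tree is Q U (12); add Q.
Step 6: cheapest edge leaving the tree is T X (12); add T.
Vertex order: W, U, X, S, R, Q, T. The 3rd vertex is X.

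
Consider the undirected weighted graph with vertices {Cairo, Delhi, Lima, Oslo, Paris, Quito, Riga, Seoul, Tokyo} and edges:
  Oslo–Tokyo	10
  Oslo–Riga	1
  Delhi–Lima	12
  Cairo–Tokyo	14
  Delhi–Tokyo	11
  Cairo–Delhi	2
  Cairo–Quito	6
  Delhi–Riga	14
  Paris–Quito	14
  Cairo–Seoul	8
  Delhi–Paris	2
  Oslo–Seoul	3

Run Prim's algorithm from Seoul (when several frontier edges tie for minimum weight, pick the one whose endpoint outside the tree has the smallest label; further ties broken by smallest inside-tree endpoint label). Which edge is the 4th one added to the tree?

Cairo-Delhi

Grow the tree from Seoul using Prim:
Step 1: frontier [Oslo–Seoul 3, Cairo–Seoul 8] → take Oslo–Seoul (3); add Oslo.
Step 2: frontier [Oslo–Riga 1, Oslo–Tokyo 10, Cairo–Seoul 8] → take Oslo–Riga (1); add Riga.
Step 3: frontier [Oslo–Tokyo 10, Delhi–Riga 14, Cairo–Seoul 8] → take Cairo–Seoul (8); add Cairo.
Step 4: frontier [Cairo–Delhi 2, Cairo–Quito 6, Cairo–Tokyo 14, Oslo–Tokyo 10, Delhi–Riga 14] → take Cairo–Delhi (2); add Delhi.
Step 5: frontier [Cairo–Quito 6, Cairo–Tokyo 14, Delhi–Paris 2, Delhi–Tokyo 11, Delhi–Lima 12, Oslo–Tokyo 10] → take Delhi–Paris (2); add Paris.
Step 6: frontier [Cairo–Quito 6, Cairo–Tokyo 14, Delhi–Tokyo 11, Delhi–Lima 12, Oslo–Tokyo 10, Paris–Quito 14] → take Cairo–Quito (6); add Quito.
Step 7: frontier [Cairo–Tokyo 14, Delhi–Tokyo 11, Delhi–Lima 12, Oslo–Tokyo 10] → take Oslo–Tokyo (10); add Tokyo.
Step 8: frontier [Delhi–Lima 12] → take Delhi–Lima (12); add Lima.
The 4th edge added is Cairo–Delhi.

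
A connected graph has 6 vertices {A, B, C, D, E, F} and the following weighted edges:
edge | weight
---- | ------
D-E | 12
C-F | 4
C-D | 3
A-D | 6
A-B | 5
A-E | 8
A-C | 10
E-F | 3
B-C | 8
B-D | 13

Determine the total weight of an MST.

Sort edges by weight, then run Kruskal:
C-D (3): add — endpoints in different components.
E-F (3): add — endpoints in different components.
C-F (4): add — endpoints in different components.
A-B (5): add — endpoints in different components.
A-D (6): add — endpoints in different components.
MST edges: C-D, E-F, C-F, A-B, A-D; total weight 3+3+4+5+6 = 21.

21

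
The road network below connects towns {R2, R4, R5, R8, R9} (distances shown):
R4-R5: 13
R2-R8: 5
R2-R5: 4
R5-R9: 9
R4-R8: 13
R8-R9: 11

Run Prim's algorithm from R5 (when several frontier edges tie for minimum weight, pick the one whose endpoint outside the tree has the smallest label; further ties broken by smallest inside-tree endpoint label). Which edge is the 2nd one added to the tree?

R2-R8

Prim, starting at R5.
Step 1: frontier [R2-R5 4, R5-R9 9, R4-R5 13] → take R2-R5 (4); add R2.
Step 2: frontier [R2-R8 5, R5-R9 9, R4-R5 13] → take R2-R8 (5); add R8.
Step 3: frontier [R5-R9 9, R4-R5 13, R8-R9 11, R4-R8 13] → take R5-R9 (9); add R9.
Step 4: frontier [R4-R5 13, R4-R8 13] → take R4-R5 (13); add R4.
The 2nd edge added is R2-R8.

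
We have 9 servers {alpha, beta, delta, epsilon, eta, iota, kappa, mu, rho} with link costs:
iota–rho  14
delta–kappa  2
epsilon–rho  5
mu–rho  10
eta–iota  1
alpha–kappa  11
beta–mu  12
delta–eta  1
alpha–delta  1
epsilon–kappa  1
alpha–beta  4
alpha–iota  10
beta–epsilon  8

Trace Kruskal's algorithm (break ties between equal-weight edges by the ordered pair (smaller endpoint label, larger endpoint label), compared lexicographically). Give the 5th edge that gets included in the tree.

Sort edges by weight, then run Kruskal:
alpha–delta (1): add — endpoints in different components.
delta–eta (1): add — endpoints in different components.
epsilon–kappa (1): add — endpoints in different components.
eta–iota (1): add — endpoints in different components.
delta–kappa (2): add — endpoints in different components.
alpha–beta (4): add — endpoints in different components.
epsilon–rho (5): add — endpoints in different components.
beta–epsilon (8): skip — epsilon and beta already connected.
alpha–iota (10): skip — alpha and iota already connected.
mu–rho (10): add — endpoints in different components.
The 5th edge added is delta–kappa.

delta-kappa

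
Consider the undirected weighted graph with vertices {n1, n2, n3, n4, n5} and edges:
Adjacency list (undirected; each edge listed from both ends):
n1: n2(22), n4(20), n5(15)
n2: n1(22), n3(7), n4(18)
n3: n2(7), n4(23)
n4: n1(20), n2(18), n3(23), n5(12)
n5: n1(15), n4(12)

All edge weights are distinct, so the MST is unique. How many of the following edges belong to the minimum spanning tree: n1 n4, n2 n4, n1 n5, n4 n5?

Kruskal's algorithm — process edges by increasing weight (ties by edge label):
n2 n3 (7): add — endpoints in different components.
n4 n5 (12): add — endpoints in different components.
n1 n5 (15): add — endpoints in different components.
n2 n4 (18): add — endpoints in different components.
MST edge set: {n2 n3, n4 n5, n1 n5, n2 n4}.
Of the listed edges, {n2 n4, n1 n5, n4 n5} are in the MST → 3.

3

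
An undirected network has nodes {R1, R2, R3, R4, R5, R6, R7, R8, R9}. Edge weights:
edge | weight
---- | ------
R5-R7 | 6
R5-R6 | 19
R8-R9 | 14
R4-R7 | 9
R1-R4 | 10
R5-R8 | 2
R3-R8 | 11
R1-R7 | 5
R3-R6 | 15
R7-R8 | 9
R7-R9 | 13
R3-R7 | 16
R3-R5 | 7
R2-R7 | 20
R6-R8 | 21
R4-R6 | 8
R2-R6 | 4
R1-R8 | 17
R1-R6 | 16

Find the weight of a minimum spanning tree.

Sort edges by weight, then run Kruskal:
R5-R8 (2): add — endpoints in different components.
R2-R6 (4): add — endpoints in different components.
R1-R7 (5): add — endpoints in different components.
R5-R7 (6): add — endpoints in different components.
R3-R5 (7): add — endpoints in different components.
R4-R6 (8): add — endpoints in different components.
R4-R7 (9): add — endpoints in different components.
R7-R8 (9): skip — R8 and R7 already connected.
R1-R4 (10): skip — R4 and R1 already connected.
R3-R8 (11): skip — R3 and R8 already connected.
R7-R9 (13): add — endpoints in different components.
MST edges: R5-R8, R2-R6, R1-R7, R5-R7, R3-R5, R4-R6, R4-R7, R7-R9; total weight 2+4+5+6+7+8+9+13 = 54.

54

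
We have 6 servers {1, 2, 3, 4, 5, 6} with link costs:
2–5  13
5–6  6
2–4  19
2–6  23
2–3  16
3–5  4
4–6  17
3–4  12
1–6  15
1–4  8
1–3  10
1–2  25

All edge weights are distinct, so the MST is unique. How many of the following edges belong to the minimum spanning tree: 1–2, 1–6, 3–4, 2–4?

Sort edges by weight, then run Kruskal:
3–5 (4): add — endpoints in different components.
5–6 (6): add — endpoints in different components.
1–4 (8): add — endpoints in different components.
1–3 (10): add — endpoints in different components.
3–4 (12): skip — 3 and 4 already connected.
2–5 (13): add — endpoints in different components.
MST edge set: {3–5, 5–6, 1–4, 1–3, 2–5}.
Of the listed edges, {} are in the MST → 0.

0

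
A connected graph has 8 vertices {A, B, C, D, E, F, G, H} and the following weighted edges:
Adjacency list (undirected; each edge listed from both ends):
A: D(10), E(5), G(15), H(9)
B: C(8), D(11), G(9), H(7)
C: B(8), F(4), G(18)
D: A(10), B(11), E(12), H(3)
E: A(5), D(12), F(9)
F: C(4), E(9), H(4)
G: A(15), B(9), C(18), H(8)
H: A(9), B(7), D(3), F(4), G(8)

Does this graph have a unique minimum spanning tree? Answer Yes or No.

Sort edges by weight, then run Kruskal:
D-H (3): add — endpoints in different components.
C-F (4): add — endpoints in different components.
F-H (4): add — endpoints in different components.
A-E (5): add — endpoints in different components.
B-H (7): add — endpoints in different components.
B-C (8): skip — B and C already connected.
G-H (8): add — endpoints in different components.
A-H (9): add — endpoints in different components.
Non-tree edge E-F has weight 9, equal to the heaviest edge on its tree cycle — swapping gives another MST of the same weight. Not unique.

No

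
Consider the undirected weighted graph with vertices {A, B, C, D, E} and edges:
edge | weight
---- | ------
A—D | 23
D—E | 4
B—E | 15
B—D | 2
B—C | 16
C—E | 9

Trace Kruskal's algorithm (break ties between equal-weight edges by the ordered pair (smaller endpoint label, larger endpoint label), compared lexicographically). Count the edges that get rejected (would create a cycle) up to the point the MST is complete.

2

Sort edges by weight, then run Kruskal:
B—D (2): add — endpoints in different components.
D—E (4): add — endpoints in different components.
C—E (9): add — endpoints in different components.
B—E (15): skip — B and E already connected.
B—C (16): skip — B and C already connected.
A—D (23): add — endpoints in different components.
Edges rejected before the tree was complete: 2.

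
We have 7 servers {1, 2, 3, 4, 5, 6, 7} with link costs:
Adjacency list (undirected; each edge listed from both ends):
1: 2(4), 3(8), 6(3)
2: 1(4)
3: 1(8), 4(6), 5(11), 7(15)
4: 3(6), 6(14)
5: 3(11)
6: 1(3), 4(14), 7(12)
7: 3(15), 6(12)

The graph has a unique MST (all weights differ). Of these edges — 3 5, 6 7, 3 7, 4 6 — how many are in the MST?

2

Kruskal: consider edges lightest-first.
1 6 (3): add — endpoints in different components.
1 2 (4): add — endpoints in different components.
3 4 (6): add — endpoints in different components.
1 3 (8): add — endpoints in different components.
3 5 (11): add — endpoints in different components.
6 7 (12): add — endpoints in different components.
MST edge set: {1 6, 1 2, 3 4, 1 3, 3 5, 6 7}.
Of the listed edges, {3 5, 6 7} are in the MST → 2.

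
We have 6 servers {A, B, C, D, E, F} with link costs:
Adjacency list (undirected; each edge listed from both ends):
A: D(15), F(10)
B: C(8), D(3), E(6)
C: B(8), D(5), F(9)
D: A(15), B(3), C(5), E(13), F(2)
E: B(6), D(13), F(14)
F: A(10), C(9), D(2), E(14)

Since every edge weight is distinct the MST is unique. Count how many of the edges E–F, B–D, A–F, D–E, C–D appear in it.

3

Kruskal's algorithm — process edges by increasing weight (ties by edge label):
D–F (2): add — endpoints in different components.
B–D (3): add — endpoints in different components.
C–D (5): add — endpoints in different components.
B–E (6): add — endpoints in different components.
B–C (8): skip — B and C already connected.
C–F (9): skip — C and F already connected.
A–F (10): add — endpoints in different components.
MST edge set: {D–F, B–D, C–D, B–E, A–F}.
Of the listed edges, {B–D, A–F, C–D} are in the MST → 3.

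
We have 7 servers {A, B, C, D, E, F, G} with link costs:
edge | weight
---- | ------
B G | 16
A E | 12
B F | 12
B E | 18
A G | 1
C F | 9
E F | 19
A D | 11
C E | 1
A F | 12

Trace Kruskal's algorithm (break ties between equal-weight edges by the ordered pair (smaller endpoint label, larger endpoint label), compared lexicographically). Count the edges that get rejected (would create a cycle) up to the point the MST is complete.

1

Sort edges by weight, then run Kruskal:
A G (1): add. Components now {A,G} {B} {C} {D} {E} {F}
C E (1): add. Components now {A,G} {B} {C,E} {D} {F}
C F (9): add. Components now {A,G} {B} {C,E,F} {D}
A D (11): add. Components now {A,D,G} {B} {C,E,F}
A E (12): add. Components now {A,C,D,E,F,G} {B}
A F (12): skip — A and F already connected.
B F (12): add. Components now {A,B,C,D,E,F,G}
Edges rejected before the tree was complete: 1.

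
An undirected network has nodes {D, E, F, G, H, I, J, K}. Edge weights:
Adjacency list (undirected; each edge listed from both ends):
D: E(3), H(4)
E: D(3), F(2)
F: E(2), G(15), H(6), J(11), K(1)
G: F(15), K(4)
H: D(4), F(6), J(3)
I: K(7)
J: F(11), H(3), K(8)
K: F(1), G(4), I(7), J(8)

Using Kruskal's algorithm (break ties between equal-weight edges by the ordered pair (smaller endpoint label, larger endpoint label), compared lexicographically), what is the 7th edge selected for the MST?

I-K

Kruskal: consider edges lightest-first.
F–K (1): add — endpoints in different components.
E–F (2): add — endpoints in different components.
D–E (3): add — endpoints in different components.
H–J (3): add — endpoints in different components.
D–H (4): add — endpoints in different components.
G–K (4): add — endpoints in different components.
F–H (6): skip — F and H already connected.
I–K (7): add — endpoints in different components.
The 7th edge added is I–K.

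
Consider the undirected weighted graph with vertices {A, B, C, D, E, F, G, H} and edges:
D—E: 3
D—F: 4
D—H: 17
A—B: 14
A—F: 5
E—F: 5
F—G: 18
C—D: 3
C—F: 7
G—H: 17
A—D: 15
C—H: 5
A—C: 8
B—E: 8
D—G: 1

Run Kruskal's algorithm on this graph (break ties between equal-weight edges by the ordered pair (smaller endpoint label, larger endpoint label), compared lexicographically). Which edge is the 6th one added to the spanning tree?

C-H

Sort edges by weight, then run Kruskal:
D—G (1): add — endpoints in different components.
C—D (3): add — endpoints in different components.
D—E (3): add — endpoints in different components.
D—F (4): add — endpoints in different components.
A—F (5): add — endpoints in different components.
C—H (5): add — endpoints in different components.
E—F (5): skip — E and F already connected.
C—F (7): skip — C and F already connected.
A—C (8): skip — A and C already connected.
B—E (8): add — endpoints in different components.
The 6th edge added is C—H.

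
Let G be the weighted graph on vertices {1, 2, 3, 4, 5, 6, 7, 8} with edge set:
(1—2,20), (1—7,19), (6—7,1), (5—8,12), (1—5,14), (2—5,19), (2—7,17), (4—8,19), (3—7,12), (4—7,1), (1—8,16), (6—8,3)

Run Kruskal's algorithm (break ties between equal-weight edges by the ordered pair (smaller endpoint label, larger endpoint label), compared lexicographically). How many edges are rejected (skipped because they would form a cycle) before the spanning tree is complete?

Kruskal: consider edges lightest-first.
4—7 (1): add — endpoints in different components.
6—7 (1): add — endpoints in different components.
6—8 (3): add — endpoints in different components.
3—7 (12): add — endpoints in different components.
5—8 (12): add — endpoints in different components.
1—5 (14): add — endpoints in different components.
1—8 (16): skip — 1 and 8 already connected.
2—7 (17): add — endpoints in different components.
Edges rejected before the tree was complete: 1.

1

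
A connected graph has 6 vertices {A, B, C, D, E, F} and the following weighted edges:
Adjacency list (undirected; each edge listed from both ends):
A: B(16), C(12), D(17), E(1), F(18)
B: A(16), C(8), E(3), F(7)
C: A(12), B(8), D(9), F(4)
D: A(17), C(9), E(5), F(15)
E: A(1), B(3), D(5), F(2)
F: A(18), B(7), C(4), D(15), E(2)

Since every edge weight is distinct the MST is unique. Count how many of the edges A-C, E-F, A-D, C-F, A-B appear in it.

2

Kruskal: consider edges lightest-first.
A-E (1): add — endpoints in different components.
E-F (2): add — endpoints in different components.
B-E (3): add — endpoints in different components.
C-F (4): add — endpoints in different components.
D-E (5): add — endpoints in different components.
MST edge set: {A-E, E-F, B-E, C-F, D-E}.
Of the listed edges, {E-F, C-F} are in the MST → 2.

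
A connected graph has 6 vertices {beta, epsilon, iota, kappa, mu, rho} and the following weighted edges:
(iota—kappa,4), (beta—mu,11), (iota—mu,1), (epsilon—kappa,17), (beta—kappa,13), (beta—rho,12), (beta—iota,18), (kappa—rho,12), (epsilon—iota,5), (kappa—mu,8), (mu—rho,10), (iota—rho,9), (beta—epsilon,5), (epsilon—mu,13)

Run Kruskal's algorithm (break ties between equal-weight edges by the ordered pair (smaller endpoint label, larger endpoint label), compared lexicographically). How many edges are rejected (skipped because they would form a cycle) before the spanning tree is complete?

Sort edges by weight, then run Kruskal:
iota—mu (1): add — endpoints in different components.
iota—kappa (4): add — endpoints in different components.
beta—epsilon (5): add — endpoints in different components.
epsilon—iota (5): add — endpoints in different components.
kappa—mu (8): skip — kappa and mu already connected.
iota—rho (9): add — endpoints in different components.
Edges rejected before the tree was complete: 1.

1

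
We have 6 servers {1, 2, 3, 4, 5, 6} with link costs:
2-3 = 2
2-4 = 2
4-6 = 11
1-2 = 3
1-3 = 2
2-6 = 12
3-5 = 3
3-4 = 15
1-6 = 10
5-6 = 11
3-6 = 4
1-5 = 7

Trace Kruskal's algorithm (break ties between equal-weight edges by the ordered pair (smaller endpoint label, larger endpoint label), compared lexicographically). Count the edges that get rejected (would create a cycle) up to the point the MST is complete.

Sort edges by weight, then run Kruskal:
1-3 (2): add. Components now {1,3} {2} {4} {5} {6}
2-3 (2): add. Components now {1,2,3} {4} {5} {6}
2-4 (2): add. Components now {1,2,3,4} {5} {6}
1-2 (3): skip — 1 and 2 already connected.
3-5 (3): add. Components now {1,2,3,4,5} {6}
3-6 (4): add. Components now {1,2,3,4,5,6}
Edges rejected before the tree was complete: 1.

1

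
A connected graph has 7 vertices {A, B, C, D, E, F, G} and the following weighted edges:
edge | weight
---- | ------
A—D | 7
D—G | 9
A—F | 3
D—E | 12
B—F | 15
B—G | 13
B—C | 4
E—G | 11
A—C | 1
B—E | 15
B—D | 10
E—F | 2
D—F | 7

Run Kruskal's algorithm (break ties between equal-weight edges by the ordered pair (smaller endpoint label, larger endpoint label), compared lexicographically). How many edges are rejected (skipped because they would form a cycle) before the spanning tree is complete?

Kruskal: consider edges lightest-first.
A—C (1): add. Components now {A,C} {B} {D} {E} {F} {G}
E—F (2): add. Components now {A,C} {B} {D} {E,F} {G}
A—F (3): add. Components now {A,C,E,F} {B} {D} {G}
B—C (4): add. Components now {A,B,C,E,F} {D} {G}
A—D (7): add. Components now {A,B,C,D,E,F} {G}
D—F (7): skip — D and F already connected.
D—G (9): add. Components now {A,B,C,D,E,F,G}
Edges rejected before the tree was complete: 1.

1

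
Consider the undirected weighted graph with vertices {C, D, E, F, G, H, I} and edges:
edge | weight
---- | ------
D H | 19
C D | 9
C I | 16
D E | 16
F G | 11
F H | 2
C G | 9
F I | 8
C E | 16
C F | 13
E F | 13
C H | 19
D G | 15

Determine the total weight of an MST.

52

Prim, starting at C.
Step 1: frontier [C D 9, C G 9, C F 13, C E 16, C I 16, C H 19] → take C D (9); add D.
Step 2: frontier [C G 9, C F 13, C E 16, C I 16, C H 19, D G 15, D E 16, D H 19] → take C G (9); add G.
Step 3: frontier [C F 13, C E 16, C I 16, C H 19, D E 16, D H 19, F G 11] → take F G (11); add F.
Step 4: frontier [C E 16, C I 16, C H 19, D E 16, D H 19, F H 2, F I 8, E F 13] → take F H (2); add H.
Step 5: frontier [C E 16, C I 16, D E 16, F I 8, E F 13] → take F I (8); add I.
Step 6: frontier [C E 16, D E 16, E F 13] → take E F (13); add E.
MST edges: C D, C G, F G, F H, F I, E F; total weight 9+9+11+2+8+13 = 52.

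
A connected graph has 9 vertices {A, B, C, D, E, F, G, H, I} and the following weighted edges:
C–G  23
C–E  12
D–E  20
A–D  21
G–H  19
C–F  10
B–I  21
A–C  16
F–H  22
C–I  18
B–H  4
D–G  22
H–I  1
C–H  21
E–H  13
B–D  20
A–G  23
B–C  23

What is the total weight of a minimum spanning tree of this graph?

95

Prim, starting at G.
Step 1: cheapest edge leaving the tree is G–H (19); add H.
Step 2: cheapest edge leaving the tree is H–I (1); add I.
Step 3: cheapest edge leaving the tree is B–H (4); add B.
Step 4: cheapest edge leaving the tree is E–H (13); add E.
Step 5: cheapest edge leaving the tree is C–E (12); add C.
Step 6: cheapest edge leaving the tree is C–F (10); add F.
Step 7: cheapest edge leaving the tree is A–C (16); add A.
Step 8: cheapest edge leaving the tree is B–D (20); add D.
MST edges: G–H, H–I, B–H, E–H, C–E, C–F, A–C, B–D; total weight 19+1+4+13+12+10+16+20 = 95.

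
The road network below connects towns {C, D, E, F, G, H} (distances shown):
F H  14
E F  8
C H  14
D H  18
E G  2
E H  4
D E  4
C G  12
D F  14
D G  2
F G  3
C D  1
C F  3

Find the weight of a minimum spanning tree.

Sort edges by weight, then run Kruskal:
C D (1): add. Components now {C,D} {E} {F} {G} {H}
D G (2): add. Components now {C,D,G} {E} {F} {H}
E G (2): add. Components now {C,D,E,G} {F} {H}
C F (3): add. Components now {C,D,E,F,G} {H}
F G (3): skip — F and G already connected.
D E (4): skip — D and E already connected.
E H (4): add. Components now {C,D,E,F,G,H}
MST edges: C D, D G, E G, C F, E H; total weight 1+2+2+3+4 = 12.

12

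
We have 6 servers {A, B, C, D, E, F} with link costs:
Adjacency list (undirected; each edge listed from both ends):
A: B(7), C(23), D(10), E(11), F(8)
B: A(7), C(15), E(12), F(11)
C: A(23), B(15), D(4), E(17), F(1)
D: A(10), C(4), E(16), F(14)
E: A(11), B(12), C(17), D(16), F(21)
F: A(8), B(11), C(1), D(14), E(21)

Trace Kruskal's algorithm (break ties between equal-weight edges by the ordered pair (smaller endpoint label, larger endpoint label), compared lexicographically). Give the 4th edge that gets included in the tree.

Sort edges by weight, then run Kruskal:
C—F (1): add — endpoints in different components.
C—D (4): add — endpoints in different components.
A—B (7): add — endpoints in different components.
A—F (8): add — endpoints in different components.
A—D (10): skip — A and D already connected.
A—E (11): add — endpoints in different components.
The 4th edge added is A—F.

A-F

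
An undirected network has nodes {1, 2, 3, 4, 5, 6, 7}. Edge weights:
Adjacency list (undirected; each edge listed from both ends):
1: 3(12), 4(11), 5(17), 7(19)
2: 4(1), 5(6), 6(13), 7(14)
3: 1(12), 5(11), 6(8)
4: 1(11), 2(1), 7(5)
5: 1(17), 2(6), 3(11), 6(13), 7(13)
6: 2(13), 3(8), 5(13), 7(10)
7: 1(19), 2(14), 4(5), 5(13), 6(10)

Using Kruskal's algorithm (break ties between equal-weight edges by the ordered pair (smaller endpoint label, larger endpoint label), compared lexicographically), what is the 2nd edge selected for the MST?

Sort edges by weight, then run Kruskal:
2—4 (1): add. Components now {1} {2,4} {3} {5} {6} {7}
4—7 (5): add. Components now {1} {2,4,7} {3} {5} {6}
2—5 (6): add. Components now {1} {2,4,5,7} {3} {6}
3—6 (8): add. Components now {1} {2,4,5,7} {3,6}
6—7 (10): add. Components now {1} {2,3,4,5,6,7}
1—4 (11): add. Components now {1,2,3,4,5,6,7}
The 2nd edge added is 4—7.

4-7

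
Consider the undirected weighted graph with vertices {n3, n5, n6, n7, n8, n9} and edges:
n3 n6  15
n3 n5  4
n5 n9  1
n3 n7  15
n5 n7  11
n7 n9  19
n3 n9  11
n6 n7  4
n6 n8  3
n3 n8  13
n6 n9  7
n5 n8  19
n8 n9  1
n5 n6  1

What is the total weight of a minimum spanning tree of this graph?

11

Prim, starting at n8.
Step 1: cheapest edge leaving the tree is n8 n9 (1); add n9.
Step 2: cheapest edge leaving the tree is n5 n9 (1); add n5.
Step 3: cheapest edge leaving the tree is n5 n6 (1); add n6.
Step 4: cheapest edge leaving the tree is n3 n5 (4); add n3.
Step 5: cheapest edge leaving the tree is n6 n7 (4); add n7.
MST edges: n8 n9, n5 n9, n5 n6, n3 n5, n6 n7; total weight 1+1+1+4+4 = 11.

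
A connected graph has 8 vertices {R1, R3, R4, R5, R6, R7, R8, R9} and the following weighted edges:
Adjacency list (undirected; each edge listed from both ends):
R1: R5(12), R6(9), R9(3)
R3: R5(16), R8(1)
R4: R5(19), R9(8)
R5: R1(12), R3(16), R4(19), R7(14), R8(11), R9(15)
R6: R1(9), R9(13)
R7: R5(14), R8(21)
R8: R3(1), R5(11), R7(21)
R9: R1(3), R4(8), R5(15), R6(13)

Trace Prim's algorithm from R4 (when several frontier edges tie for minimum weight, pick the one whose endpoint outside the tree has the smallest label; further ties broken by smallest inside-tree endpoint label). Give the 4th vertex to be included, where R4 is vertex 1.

Prim, starting at R4.
Step 1: cheapest edge leaving the tree is R4 R9 (8); add R9.
Step 2: cheapest edge leaving the tree is R1 R9 (3); add R1.
Step 3: cheapest edge leaving the tree is R1 R6 (9); add R6.
Step 4: cheapest edge leaving the tree is R1 R5 (12); add R5.
Step 5: cheapest edge leaving the tree is R5 R8 (11); add R8.
Step 6: cheapest edge leaving the tree is R3 R8 (1); add R3.
Step 7: cheapest edge leaving the tree is R5 R7 (14); add R7.
Vertex order: R4, R9, R1, R6, R5, R8, R3, R7. The 4th vertex is R6.

R6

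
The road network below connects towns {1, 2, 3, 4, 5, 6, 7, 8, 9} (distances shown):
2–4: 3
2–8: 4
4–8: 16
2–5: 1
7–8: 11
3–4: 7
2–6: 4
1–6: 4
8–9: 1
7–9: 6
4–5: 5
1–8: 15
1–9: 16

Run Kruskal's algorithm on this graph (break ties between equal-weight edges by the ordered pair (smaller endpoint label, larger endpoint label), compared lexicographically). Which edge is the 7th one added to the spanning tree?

7-9

Kruskal: consider edges lightest-first.
2–5 (1): add — endpoints in different components.
8–9 (1): add — endpoints in different components.
2–4 (3): add — endpoints in different components.
1–6 (4): add — endpoints in different components.
2–6 (4): add — endpoints in different components.
2–8 (4): add — endpoints in different components.
4–5 (5): skip — 4 and 5 already connected.
7–9 (6): add — endpoints in different components.
3–4 (7): add — endpoints in different components.
The 7th edge added is 7–9.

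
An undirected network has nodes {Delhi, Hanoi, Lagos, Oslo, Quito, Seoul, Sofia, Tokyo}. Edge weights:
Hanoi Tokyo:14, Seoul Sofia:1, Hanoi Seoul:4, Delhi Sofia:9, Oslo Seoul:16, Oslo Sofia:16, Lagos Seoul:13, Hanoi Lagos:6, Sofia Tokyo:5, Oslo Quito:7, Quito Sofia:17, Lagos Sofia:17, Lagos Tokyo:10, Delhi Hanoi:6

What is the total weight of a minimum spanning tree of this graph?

Prim's algorithm from Delhi:
Step 1: cheapest edge leaving the tree is Delhi Hanoi (6); add Hanoi.
Step 2: cheapest edge leaving the tree is Hanoi Seoul (4); add Seoul.
Step 3: cheapest edge leaving the tree is Seoul Sofia (1); add Sofia.
Step 4: cheapest edge leaving the tree is Sofia Tokyo (5); add Tokyo.
Step 5: cheapest edge leaving the tree is Hanoi Lagos (6); add Lagos.
Step 6: cheapest edge leaving the tree is Oslo Seoul (16); add Oslo.
Step 7: cheapest edge leaving the tree is Oslo Quito (7); add Quito.
MST edges: Delhi Hanoi, Hanoi Seoul, Seoul Sofia, Sofia Tokyo, Hanoi Lagos, Oslo Seoul, Oslo Quito; total weight 6+4+1+5+6+16+7 = 45.

45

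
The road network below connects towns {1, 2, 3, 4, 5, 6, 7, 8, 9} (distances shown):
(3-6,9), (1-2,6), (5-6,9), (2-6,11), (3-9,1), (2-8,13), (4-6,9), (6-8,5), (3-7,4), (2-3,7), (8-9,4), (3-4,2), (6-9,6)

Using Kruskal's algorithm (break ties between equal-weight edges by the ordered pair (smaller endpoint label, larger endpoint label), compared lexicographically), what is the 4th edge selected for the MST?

8-9

Kruskal: consider edges lightest-first.
3-9 (1): add — endpoints in different components.
3-4 (2): add — endpoints in different components.
3-7 (4): add — endpoints in different components.
8-9 (4): add — endpoints in different components.
6-8 (5): add — endpoints in different components.
1-2 (6): add — endpoints in different components.
6-9 (6): skip — 6 and 9 already connected.
2-3 (7): add — endpoints in different components.
3-6 (9): skip — 3 and 6 already connected.
4-6 (9): skip — 4 and 6 already connected.
5-6 (9): add — endpoints in different components.
The 4th edge added is 8-9.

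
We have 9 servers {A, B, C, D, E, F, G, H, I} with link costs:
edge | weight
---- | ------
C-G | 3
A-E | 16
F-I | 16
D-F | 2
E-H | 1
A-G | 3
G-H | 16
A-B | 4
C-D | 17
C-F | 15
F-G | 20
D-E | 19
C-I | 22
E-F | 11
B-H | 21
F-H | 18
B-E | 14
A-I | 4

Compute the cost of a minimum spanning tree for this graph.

Prim's algorithm from I:
Step 1: cheapest edge leaving the tree is A-I (4); add A.
Step 2: cheapest edge leaving the tree is A-G (3); add G.
Step 3: cheapest edge leaving the tree is C-G (3); add C.
Step 4: cheapest edge leaving the tree is A-B (4); add B.
Step 5: cheapest edge leaving the tree is B-E (14); add E.
Step 6: cheapest edge leaving the tree is E-H (1); add H.
Step 7: cheapest edge leaving the tree is E-F (11); add F.
Step 8: cheapest edge leaving the tree is D-F (2); add D.
MST edges: A-I, A-G, C-G, A-B, B-E, E-H, E-F, D-F; total weight 4+3+3+4+14+1+11+2 = 42.

42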